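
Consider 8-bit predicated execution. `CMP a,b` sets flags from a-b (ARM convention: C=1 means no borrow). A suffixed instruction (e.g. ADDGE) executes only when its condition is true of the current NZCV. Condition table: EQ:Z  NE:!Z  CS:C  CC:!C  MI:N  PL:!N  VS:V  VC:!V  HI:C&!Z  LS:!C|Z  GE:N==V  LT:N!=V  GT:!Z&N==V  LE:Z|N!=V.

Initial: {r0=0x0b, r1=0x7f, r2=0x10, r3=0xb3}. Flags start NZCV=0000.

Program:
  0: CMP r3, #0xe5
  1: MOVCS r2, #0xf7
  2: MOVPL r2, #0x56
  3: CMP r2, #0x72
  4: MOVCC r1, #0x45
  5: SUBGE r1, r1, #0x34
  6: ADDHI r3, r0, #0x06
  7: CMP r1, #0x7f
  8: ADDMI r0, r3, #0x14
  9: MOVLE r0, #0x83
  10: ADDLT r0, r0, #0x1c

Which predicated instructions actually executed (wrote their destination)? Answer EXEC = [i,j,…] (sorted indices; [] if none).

0: ✓ CMP  NZCV=1000
1: · MOVCS
2: · MOVPL
3: ✓ CMP  NZCV=1000
4: ✓ MOVCC  r1←0x45
5: · SUBGE
6: · ADDHI
7: ✓ CMP  NZCV=1000
8: ✓ ADDMI  r0←0xc7
9: ✓ MOVLE  r0←0x83
10: ✓ ADDLT  r0←0x9f

EXEC = [4,8,9,10]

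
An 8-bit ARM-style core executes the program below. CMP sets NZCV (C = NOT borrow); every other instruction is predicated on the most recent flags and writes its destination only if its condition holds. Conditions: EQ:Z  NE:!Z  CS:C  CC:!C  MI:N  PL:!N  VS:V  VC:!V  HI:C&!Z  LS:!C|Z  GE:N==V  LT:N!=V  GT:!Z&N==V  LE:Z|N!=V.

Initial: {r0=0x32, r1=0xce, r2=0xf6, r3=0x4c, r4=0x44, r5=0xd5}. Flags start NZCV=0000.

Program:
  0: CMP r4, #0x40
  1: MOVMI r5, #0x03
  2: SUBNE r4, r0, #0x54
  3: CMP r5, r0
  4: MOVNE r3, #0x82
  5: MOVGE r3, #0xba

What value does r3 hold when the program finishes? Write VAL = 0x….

0: ✓ CMP  NZCV=0010
1: · MOVMI
2: ✓ SUBNE  r4←0xde
3: ✓ CMP  NZCV=1010
4: ✓ MOVNE  r3←0x82
5: · MOVGE

VAL = 0x82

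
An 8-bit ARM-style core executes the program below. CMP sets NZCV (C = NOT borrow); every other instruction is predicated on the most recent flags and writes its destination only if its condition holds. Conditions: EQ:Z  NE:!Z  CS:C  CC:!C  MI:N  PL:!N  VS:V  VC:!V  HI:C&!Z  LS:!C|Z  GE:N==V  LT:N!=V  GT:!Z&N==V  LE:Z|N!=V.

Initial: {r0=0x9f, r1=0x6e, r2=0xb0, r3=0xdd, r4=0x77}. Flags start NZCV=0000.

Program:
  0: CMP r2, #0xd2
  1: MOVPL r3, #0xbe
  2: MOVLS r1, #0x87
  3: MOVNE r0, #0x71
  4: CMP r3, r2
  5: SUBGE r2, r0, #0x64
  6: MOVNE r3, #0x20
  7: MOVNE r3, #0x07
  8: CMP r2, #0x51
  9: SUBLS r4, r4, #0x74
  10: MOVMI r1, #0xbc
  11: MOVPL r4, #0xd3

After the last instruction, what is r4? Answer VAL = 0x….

VAL = 0x03

[0] flags=1000 → (cmp)
[1] flags=1000 PL?F → skip
[2] flags=1000 LS?T → r1=0x87
[3] flags=1000 NE?T → r0=0x71
[4] flags=0010 → (cmp)
[5] flags=0010 GE?T → r2=0x0d
[6] flags=0010 NE?T → r3=0x20
[7] flags=0010 NE?T → r3=0x07
[8] flags=1000 → (cmp)
[9] flags=1000 LS?T → r4=0x03
[10] flags=1000 MI?T → r1=0xbc
[11] flags=1000 PL?F → skip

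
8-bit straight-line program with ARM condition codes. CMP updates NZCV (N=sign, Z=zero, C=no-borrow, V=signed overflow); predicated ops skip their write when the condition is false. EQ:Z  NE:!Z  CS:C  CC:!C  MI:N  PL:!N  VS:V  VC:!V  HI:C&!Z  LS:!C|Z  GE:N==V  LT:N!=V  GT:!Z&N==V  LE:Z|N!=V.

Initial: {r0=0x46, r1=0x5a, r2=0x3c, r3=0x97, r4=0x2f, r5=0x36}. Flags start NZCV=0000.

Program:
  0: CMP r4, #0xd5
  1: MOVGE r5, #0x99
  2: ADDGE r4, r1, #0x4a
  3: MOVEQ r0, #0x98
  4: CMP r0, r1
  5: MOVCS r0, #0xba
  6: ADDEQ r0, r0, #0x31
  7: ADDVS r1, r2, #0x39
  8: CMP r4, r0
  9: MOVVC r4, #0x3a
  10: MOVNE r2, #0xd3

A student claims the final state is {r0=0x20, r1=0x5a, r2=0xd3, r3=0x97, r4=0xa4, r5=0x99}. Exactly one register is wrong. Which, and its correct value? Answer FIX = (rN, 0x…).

FIX = (r0, 0x46)

0: ✓ CMP  NZCV=0000
1: ✓ MOVGE  r5←0x99
2: ✓ ADDGE  r4←0xa4
3: · MOVEQ
4: ✓ CMP  NZCV=1000
5: · MOVCS
6: · ADDEQ
7: · ADDVS
8: ✓ CMP  NZCV=0011
9: · MOVVC
10: ✓ MOVNE  r2←0xd3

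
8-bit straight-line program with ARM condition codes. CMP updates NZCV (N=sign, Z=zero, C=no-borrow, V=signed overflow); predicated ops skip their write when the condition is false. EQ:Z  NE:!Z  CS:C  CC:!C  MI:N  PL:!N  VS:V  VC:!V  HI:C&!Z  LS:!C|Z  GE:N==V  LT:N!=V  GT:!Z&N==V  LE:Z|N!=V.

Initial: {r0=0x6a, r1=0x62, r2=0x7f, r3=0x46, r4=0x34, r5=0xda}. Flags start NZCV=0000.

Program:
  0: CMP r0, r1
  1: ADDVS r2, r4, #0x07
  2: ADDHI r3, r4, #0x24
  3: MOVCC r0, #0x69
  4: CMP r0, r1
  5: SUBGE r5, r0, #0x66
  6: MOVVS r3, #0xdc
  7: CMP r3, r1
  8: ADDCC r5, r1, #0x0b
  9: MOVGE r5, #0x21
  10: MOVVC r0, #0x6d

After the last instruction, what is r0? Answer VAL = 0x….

[0] flags=0010 → (cmp)
[1] flags=0010 VS?F → skip
[2] flags=0010 HI?T → r3=0x58
[3] flags=0010 CC?F → skip
[4] flags=0010 → (cmp)
[5] flags=0010 GE?T → r5=0x04
[6] flags=0010 VS?F → skip
[7] flags=1000 → (cmp)
[8] flags=1000 CC?T → r5=0x6d
[9] flags=1000 GE?F → skip
[10] flags=1000 VC?T → r0=0x6d

VAL = 0x6d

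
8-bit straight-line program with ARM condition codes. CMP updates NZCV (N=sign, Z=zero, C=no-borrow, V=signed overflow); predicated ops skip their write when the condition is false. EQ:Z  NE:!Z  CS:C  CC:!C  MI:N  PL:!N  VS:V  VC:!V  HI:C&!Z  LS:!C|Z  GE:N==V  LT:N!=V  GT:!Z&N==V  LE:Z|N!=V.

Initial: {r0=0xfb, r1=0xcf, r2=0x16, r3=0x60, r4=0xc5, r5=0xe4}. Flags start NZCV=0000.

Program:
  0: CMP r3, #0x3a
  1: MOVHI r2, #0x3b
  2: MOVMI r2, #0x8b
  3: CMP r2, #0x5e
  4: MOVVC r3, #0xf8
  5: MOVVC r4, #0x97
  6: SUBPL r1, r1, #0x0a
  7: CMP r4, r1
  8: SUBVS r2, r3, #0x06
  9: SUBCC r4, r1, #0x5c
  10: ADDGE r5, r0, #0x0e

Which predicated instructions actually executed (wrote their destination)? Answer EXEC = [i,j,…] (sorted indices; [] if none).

0: ✓ CMP  NZCV=0010
1: ✓ MOVHI  r2←0x3b
2: · MOVMI
3: ✓ CMP  NZCV=1000
4: ✓ MOVVC  r3←0xf8
5: ✓ MOVVC  r4←0x97
6: · SUBPL
7: ✓ CMP  NZCV=1000
8: · SUBVS
9: ✓ SUBCC  r4←0x73
10: · ADDGE

EXEC = [1,4,5,9]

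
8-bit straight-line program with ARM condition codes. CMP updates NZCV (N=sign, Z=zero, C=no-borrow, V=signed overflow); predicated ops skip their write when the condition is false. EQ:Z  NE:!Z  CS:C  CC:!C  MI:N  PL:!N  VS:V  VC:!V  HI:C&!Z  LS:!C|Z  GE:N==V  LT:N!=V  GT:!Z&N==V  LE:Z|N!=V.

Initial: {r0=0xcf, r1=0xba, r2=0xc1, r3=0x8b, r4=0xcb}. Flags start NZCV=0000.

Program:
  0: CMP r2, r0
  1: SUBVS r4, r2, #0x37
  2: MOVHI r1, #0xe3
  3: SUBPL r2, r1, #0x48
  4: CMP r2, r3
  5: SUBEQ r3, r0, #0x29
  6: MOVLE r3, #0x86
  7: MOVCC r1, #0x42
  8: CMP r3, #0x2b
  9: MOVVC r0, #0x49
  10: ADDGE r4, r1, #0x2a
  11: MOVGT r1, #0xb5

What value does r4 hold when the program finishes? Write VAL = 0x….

VAL = 0xcb

0: ✓ CMP  NZCV=1000
1: · SUBVS
2: · MOVHI
3: · SUBPL
4: ✓ CMP  NZCV=0010
5: · SUBEQ
6: · MOVLE
7: · MOVCC
8: ✓ CMP  NZCV=0011
9: · MOVVC
10: · ADDGE
11: · MOVGT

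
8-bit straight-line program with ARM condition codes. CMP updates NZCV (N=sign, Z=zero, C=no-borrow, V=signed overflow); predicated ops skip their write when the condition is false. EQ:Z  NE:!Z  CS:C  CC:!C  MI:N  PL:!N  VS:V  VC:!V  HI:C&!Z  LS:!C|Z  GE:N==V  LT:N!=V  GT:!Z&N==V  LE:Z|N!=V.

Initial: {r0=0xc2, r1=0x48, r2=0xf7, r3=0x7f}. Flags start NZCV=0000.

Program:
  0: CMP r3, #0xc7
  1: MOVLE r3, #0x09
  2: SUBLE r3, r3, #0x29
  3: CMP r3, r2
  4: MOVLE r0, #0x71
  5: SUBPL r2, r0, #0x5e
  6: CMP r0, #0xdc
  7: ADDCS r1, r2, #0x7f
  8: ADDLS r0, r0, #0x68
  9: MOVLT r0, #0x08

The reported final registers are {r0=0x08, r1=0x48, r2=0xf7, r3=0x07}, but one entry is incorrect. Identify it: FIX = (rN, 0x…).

[0] flags=1001 → (cmp)
[1] flags=1001 LE?F → skip
[2] flags=1001 LE?F → skip
[3] flags=1001 → (cmp)
[4] flags=1001 LE?F → skip
[5] flags=1001 PL?F → skip
[6] flags=1000 → (cmp)
[7] flags=1000 CS?F → skip
[8] flags=1000 LS?T → r0=0x2a
[9] flags=1000 LT?T → r0=0x08

FIX = (r3, 0x7f)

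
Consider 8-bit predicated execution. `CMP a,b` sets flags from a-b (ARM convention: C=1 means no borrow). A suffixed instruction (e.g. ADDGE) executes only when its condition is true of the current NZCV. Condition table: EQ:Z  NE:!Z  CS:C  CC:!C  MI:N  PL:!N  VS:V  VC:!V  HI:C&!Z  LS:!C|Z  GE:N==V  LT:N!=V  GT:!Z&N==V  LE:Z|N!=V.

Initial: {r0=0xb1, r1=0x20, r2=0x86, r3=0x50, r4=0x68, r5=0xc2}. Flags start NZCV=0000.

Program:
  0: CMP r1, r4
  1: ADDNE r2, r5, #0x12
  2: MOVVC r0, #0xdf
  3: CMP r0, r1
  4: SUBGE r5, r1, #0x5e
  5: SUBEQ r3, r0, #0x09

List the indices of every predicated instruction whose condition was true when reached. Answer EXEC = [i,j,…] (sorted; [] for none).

EXEC = [1,2]

0: ✓ CMP  NZCV=1000
1: ✓ ADDNE  r2←0xd4
2: ✓ MOVVC  r0←0xdf
3: ✓ CMP  NZCV=1010
4: · SUBGE
5: · SUBEQ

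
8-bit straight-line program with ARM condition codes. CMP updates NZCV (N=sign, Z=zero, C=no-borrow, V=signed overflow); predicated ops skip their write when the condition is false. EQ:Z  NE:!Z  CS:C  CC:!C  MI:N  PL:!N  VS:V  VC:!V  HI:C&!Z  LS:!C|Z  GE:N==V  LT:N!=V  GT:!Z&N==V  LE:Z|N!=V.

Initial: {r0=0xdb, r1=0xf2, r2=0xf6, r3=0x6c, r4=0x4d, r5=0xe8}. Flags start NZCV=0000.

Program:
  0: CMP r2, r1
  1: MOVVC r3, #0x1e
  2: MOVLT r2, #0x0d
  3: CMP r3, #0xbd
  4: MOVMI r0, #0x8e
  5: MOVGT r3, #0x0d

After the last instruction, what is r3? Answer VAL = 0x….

VAL = 0x0d

0: ✓ CMP  NZCV=0010
1: ✓ MOVVC  r3←0x1e
2: · MOVLT
3: ✓ CMP  NZCV=0000
4: · MOVMI
5: ✓ MOVGT  r3←0x0d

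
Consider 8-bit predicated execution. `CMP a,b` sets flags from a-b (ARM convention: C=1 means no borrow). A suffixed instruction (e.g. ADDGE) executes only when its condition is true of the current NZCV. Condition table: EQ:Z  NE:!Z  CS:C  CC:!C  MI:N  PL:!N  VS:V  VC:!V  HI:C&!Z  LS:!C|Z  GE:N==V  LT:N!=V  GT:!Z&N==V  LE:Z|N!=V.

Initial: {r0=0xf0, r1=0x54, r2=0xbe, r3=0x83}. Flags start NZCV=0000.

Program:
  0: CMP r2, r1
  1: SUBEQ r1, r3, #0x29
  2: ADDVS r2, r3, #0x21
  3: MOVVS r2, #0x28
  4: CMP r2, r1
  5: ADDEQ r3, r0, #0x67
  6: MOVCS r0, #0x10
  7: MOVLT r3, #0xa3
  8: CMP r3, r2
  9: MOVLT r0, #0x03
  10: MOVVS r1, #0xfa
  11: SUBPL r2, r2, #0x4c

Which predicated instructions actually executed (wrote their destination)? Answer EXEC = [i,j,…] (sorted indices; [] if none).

EXEC = [2,3,7,9,10,11]

[0] flags=0011 → (cmp)
[1] flags=0011 EQ?F → skip
[2] flags=0011 VS?T → r2=0xa4
[3] flags=0011 VS?T → r2=0x28
[4] flags=1000 → (cmp)
[5] flags=1000 EQ?F → skip
[6] flags=1000 CS?F → skip
[7] flags=1000 LT?T → r3=0xa3
[8] flags=0011 → (cmp)
[9] flags=0011 LT?T → r0=0x03
[10] flags=0011 VS?T → r1=0xfa
[11] flags=0011 PL?T → r2=0xdc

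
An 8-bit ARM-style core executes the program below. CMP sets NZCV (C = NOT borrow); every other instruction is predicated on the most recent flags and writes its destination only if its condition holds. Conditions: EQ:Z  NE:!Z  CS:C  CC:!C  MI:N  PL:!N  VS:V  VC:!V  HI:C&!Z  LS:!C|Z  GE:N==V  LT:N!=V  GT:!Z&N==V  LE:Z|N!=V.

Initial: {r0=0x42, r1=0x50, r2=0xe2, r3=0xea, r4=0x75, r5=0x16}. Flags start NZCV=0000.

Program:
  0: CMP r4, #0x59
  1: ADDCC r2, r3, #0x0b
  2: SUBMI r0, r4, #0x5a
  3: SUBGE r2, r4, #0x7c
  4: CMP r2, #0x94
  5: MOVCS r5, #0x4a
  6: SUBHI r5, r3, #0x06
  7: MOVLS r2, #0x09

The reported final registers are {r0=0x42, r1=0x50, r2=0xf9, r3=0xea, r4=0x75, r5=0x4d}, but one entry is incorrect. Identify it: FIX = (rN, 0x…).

FIX = (r5, 0xe4)

[0] flags=0010 → (cmp)
[1] flags=0010 CC?F → skip
[2] flags=0010 MI?F → skip
[3] flags=0010 GE?T → r2=0xf9
[4] flags=0010 → (cmp)
[5] flags=0010 CS?T → r5=0x4a
[6] flags=0010 HI?T → r5=0xe4
[7] flags=0010 LS?F → skip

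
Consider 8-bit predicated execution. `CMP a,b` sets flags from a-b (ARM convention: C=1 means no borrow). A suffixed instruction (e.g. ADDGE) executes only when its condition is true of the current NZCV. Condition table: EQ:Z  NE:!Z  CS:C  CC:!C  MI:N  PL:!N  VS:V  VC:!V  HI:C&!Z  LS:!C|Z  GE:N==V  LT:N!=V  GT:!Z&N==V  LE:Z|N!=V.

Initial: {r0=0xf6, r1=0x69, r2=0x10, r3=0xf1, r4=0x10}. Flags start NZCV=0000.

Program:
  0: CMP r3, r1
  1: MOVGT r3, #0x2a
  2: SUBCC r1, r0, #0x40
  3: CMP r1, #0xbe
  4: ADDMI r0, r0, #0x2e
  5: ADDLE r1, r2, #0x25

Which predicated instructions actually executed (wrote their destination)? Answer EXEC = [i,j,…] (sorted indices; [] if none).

[0] flags=1010 → (cmp)
[1] flags=1010 GT?F → skip
[2] flags=1010 CC?F → skip
[3] flags=1001 → (cmp)
[4] flags=1001 MI?T → r0=0x24
[5] flags=1001 LE?F → skip

EXEC = [4]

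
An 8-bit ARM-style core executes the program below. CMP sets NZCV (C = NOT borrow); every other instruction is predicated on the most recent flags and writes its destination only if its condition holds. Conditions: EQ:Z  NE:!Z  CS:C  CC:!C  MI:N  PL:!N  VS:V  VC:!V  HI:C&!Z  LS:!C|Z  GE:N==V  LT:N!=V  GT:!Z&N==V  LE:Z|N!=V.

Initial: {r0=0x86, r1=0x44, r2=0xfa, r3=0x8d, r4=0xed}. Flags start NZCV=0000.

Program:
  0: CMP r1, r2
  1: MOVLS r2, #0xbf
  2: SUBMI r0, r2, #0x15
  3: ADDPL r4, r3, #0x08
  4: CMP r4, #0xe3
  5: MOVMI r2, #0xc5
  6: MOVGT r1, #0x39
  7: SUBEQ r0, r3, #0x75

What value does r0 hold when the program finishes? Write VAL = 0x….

VAL = 0x86

0: ✓ CMP  NZCV=0000
1: ✓ MOVLS  r2←0xbf
2: · SUBMI
3: ✓ ADDPL  r4←0x95
4: ✓ CMP  NZCV=1000
5: ✓ MOVMI  r2←0xc5
6: · MOVGT
7: · SUBEQ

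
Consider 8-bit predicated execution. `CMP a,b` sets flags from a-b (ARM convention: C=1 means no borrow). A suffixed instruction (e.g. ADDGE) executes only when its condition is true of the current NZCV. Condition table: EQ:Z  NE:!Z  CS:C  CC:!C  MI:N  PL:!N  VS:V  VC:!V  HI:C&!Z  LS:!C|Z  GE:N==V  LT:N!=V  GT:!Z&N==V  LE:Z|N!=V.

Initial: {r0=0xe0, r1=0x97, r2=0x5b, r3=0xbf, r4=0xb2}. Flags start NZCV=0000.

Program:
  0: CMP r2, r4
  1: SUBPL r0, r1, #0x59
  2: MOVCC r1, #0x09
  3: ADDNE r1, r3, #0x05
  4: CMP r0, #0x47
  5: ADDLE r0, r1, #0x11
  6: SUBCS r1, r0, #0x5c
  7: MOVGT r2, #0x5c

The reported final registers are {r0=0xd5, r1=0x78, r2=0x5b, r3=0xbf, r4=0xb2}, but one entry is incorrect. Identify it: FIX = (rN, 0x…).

0: ✓ CMP  NZCV=1001
1: · SUBPL
2: ✓ MOVCC  r1←0x09
3: ✓ ADDNE  r1←0xc4
4: ✓ CMP  NZCV=1010
5: ✓ ADDLE  r0←0xd5
6: ✓ SUBCS  r1←0x79
7: · MOVGT

FIX = (r1, 0x79)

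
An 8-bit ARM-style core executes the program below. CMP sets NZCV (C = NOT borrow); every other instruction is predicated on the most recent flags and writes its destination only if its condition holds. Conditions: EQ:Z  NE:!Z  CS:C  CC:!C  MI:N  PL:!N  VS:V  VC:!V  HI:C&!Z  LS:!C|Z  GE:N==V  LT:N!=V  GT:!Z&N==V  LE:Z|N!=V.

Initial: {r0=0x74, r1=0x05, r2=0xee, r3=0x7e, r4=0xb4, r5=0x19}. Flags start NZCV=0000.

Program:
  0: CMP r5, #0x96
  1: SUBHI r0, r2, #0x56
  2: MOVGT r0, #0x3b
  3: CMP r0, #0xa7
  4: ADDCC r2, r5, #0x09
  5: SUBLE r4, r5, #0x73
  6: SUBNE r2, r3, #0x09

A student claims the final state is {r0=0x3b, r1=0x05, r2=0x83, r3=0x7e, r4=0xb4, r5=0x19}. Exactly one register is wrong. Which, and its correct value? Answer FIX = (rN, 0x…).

FIX = (r2, 0x75)

[0] flags=1001 → (cmp)
[1] flags=1001 HI?F → skip
[2] flags=1001 GT?T → r0=0x3b
[3] flags=1001 → (cmp)
[4] flags=1001 CC?T → r2=0x22
[5] flags=1001 LE?F → skip
[6] flags=1001 NE?T → r2=0x75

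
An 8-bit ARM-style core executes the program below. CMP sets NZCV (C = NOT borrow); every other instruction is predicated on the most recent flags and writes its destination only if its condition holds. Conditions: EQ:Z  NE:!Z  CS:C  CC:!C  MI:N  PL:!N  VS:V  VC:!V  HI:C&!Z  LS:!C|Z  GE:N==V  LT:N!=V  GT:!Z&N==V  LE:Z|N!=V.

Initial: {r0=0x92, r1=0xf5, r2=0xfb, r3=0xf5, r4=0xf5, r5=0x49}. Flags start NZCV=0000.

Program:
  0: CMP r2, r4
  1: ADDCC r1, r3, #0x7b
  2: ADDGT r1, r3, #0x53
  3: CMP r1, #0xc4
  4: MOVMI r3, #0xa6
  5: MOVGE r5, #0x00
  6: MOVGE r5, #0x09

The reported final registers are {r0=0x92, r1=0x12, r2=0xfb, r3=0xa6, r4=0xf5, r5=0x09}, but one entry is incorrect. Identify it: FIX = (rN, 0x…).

FIX = (r1, 0x48)

0: ✓ CMP  NZCV=0010
1: · ADDCC
2: ✓ ADDGT  r1←0x48
3: ✓ CMP  NZCV=1001
4: ✓ MOVMI  r3←0xa6
5: ✓ MOVGE  r5←0x00
6: ✓ MOVGE  r5←0x09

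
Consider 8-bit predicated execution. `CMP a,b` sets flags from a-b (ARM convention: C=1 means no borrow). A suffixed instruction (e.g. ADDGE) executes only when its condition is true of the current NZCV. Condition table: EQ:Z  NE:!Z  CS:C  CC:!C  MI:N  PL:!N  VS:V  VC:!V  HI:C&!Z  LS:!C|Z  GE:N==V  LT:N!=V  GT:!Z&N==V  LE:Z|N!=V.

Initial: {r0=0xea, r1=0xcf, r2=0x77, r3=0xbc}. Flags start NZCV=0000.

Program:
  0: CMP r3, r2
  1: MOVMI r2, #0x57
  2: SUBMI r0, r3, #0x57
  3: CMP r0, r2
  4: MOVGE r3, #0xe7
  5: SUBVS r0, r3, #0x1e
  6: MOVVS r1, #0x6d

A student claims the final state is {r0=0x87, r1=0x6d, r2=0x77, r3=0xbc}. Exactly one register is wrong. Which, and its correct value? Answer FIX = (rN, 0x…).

0: ✓ CMP  NZCV=0011
1: · MOVMI
2: · SUBMI
3: ✓ CMP  NZCV=0011
4: · MOVGE
5: ✓ SUBVS  r0←0x9e
6: ✓ MOVVS  r1←0x6d

FIX = (r0, 0x9e)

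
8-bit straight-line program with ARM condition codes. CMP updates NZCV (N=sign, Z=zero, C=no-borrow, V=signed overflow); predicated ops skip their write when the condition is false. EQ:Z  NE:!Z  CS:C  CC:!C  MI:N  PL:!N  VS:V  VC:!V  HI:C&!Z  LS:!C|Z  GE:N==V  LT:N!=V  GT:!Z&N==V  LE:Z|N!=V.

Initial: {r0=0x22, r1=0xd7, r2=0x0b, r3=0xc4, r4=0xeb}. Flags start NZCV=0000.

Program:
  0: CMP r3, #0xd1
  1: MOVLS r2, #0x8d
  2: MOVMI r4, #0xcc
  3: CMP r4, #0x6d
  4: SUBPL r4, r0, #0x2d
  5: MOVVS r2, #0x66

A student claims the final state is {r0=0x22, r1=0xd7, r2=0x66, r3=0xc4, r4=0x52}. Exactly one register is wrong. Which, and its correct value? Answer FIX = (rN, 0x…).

FIX = (r4, 0xf5)

[0] flags=1000 → (cmp)
[1] flags=1000 LS?T → r2=0x8d
[2] flags=1000 MI?T → r4=0xcc
[3] flags=0011 → (cmp)
[4] flags=0011 PL?T → r4=0xf5
[5] flags=0011 VS?T → r2=0x66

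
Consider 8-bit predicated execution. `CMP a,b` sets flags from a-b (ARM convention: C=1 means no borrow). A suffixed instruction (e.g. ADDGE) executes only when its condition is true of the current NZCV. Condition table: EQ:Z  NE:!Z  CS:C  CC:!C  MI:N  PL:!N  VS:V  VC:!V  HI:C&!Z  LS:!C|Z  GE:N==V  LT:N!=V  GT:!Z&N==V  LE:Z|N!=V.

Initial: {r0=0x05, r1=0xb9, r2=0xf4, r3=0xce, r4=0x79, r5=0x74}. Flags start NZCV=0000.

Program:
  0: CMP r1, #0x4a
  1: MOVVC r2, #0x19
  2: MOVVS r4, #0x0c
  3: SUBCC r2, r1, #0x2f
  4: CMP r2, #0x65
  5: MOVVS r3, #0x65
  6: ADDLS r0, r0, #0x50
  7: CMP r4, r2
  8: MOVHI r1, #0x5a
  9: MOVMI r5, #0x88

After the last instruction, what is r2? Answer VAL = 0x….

VAL = 0xf4

[0] flags=0011 → (cmp)
[1] flags=0011 VC?F → skip
[2] flags=0011 VS?T → r4=0x0c
[3] flags=0011 CC?F → skip
[4] flags=1010 → (cmp)
[5] flags=1010 VS?F → skip
[6] flags=1010 LS?F → skip
[7] flags=0000 → (cmp)
[8] flags=0000 HI?F → skip
[9] flags=0000 MI?F → skip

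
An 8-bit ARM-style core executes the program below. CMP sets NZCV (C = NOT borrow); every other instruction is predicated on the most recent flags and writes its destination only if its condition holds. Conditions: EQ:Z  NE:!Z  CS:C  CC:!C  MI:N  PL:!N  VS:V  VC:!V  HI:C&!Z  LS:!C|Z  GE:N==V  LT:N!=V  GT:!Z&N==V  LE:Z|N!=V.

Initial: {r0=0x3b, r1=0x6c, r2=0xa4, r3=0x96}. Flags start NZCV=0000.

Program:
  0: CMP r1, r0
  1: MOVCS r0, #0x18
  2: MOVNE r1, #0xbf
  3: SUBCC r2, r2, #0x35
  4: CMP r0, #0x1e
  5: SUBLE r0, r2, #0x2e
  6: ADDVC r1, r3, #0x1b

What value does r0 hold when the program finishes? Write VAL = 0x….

VAL = 0x76

[0] flags=0010 → (cmp)
[1] flags=0010 CS?T → r0=0x18
[2] flags=0010 NE?T → r1=0xbf
[3] flags=0010 CC?F → skip
[4] flags=1000 → (cmp)
[5] flags=1000 LE?T → r0=0x76
[6] flags=1000 VC?T → r1=0xb1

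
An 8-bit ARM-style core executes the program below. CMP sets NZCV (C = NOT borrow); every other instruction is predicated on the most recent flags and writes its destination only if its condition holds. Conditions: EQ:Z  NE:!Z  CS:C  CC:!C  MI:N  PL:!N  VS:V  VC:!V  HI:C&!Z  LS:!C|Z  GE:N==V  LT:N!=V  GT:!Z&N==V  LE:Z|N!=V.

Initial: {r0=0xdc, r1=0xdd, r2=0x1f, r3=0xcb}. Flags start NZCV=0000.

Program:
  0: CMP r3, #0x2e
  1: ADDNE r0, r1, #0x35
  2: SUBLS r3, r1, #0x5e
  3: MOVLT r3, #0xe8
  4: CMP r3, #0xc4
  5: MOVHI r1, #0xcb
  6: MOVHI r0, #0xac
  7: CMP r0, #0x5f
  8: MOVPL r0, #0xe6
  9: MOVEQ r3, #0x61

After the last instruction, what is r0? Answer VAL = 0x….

[0] flags=1010 → (cmp)
[1] flags=1010 NE?T → r0=0x12
[2] flags=1010 LS?F → skip
[3] flags=1010 LT?T → r3=0xe8
[4] flags=0010 → (cmp)
[5] flags=0010 HI?T → r1=0xcb
[6] flags=0010 HI?T → r0=0xac
[7] flags=0011 → (cmp)
[8] flags=0011 PL?T → r0=0xe6
[9] flags=0011 EQ?F → skip

VAL = 0xe6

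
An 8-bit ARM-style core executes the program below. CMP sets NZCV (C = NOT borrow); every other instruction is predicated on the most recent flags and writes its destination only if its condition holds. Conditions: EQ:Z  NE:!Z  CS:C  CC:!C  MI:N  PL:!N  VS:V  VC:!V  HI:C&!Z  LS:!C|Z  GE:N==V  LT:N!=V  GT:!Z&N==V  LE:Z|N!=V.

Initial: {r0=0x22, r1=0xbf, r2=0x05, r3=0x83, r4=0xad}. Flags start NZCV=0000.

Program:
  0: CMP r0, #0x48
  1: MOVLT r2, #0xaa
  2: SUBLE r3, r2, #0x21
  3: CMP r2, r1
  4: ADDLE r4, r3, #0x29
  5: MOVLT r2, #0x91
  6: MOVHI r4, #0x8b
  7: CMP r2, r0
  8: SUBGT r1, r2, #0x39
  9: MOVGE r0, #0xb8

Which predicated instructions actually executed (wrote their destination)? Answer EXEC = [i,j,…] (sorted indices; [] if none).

EXEC = [1,2,4,5]

0: ✓ CMP  NZCV=1000
1: ✓ MOVLT  r2←0xaa
2: ✓ SUBLE  r3←0x89
3: ✓ CMP  NZCV=1000
4: ✓ ADDLE  r4←0xb2
5: ✓ MOVLT  r2←0x91
6: · MOVHI
7: ✓ CMP  NZCV=0011
8: · SUBGT
9: · MOVGE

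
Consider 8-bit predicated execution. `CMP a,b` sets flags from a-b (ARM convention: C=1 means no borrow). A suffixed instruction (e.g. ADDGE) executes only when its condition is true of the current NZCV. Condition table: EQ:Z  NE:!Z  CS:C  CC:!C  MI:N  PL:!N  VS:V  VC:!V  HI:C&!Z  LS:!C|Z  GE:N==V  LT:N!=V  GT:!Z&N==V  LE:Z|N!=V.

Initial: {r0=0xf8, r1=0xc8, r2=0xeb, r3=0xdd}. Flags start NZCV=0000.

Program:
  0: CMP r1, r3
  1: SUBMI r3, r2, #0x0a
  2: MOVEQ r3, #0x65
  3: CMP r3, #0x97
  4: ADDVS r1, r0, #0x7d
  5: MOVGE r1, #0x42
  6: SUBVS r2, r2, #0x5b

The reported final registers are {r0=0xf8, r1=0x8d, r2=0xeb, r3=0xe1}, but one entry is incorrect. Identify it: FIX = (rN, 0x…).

FIX = (r1, 0x42)

0: ✓ CMP  NZCV=1000
1: ✓ SUBMI  r3←0xe1
2: · MOVEQ
3: ✓ CMP  NZCV=0010
4: · ADDVS
5: ✓ MOVGE  r1←0x42
6: · SUBVS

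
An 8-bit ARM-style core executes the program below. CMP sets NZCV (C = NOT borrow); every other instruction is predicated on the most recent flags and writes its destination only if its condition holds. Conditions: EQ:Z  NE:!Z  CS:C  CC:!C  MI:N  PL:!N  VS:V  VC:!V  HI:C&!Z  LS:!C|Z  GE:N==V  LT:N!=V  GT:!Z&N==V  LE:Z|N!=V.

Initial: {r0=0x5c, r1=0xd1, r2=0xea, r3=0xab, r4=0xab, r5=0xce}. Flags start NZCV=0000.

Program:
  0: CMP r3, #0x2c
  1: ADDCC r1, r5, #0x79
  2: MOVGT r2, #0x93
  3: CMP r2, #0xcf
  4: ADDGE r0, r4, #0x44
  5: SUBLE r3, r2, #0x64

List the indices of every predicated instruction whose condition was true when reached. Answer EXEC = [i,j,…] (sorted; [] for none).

EXEC = [4]

0: ✓ CMP  NZCV=0011
1: · ADDCC
2: · MOVGT
3: ✓ CMP  NZCV=0010
4: ✓ ADDGE  r0←0xef
5: · SUBLE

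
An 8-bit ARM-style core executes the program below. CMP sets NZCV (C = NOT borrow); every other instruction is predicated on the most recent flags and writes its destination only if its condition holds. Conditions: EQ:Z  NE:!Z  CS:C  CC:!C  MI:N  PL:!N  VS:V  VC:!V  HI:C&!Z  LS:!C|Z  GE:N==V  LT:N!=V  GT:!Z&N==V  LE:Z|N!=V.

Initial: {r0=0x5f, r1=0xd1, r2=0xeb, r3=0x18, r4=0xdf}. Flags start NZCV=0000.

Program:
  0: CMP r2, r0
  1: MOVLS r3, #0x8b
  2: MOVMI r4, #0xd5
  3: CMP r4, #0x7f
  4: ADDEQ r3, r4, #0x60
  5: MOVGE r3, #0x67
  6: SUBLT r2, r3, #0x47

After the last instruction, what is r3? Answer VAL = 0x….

VAL = 0x18

0: ✓ CMP  NZCV=1010
1: · MOVLS
2: ✓ MOVMI  r4←0xd5
3: ✓ CMP  NZCV=0011
4: · ADDEQ
5: · MOVGE
6: ✓ SUBLT  r2←0xd1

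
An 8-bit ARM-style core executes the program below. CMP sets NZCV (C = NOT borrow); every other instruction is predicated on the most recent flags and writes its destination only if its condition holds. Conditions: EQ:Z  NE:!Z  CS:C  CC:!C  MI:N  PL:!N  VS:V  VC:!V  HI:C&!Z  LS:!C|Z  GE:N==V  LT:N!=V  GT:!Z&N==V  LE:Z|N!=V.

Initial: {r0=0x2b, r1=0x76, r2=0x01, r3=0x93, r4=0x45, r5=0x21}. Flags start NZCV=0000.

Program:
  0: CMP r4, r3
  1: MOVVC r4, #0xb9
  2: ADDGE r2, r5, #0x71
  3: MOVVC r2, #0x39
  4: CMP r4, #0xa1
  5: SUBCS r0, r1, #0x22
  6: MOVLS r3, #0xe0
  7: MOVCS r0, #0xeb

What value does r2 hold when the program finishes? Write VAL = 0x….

0: ✓ CMP  NZCV=1001
1: · MOVVC
2: ✓ ADDGE  r2←0x92
3: · MOVVC
4: ✓ CMP  NZCV=1001
5: · SUBCS
6: ✓ MOVLS  r3←0xe0
7: · MOVCS

VAL = 0x92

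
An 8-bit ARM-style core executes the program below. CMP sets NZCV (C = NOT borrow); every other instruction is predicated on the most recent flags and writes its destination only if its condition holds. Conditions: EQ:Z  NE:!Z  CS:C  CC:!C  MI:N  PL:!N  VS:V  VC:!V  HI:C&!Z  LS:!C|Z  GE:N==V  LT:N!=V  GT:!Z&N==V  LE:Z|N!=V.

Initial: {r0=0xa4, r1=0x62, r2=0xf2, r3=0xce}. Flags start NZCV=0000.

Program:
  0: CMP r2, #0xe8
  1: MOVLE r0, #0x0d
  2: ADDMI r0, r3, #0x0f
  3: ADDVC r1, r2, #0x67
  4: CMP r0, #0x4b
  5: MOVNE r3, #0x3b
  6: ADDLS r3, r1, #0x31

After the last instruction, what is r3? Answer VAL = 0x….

0: ✓ CMP  NZCV=0010
1: · MOVLE
2: · ADDMI
3: ✓ ADDVC  r1←0x59
4: ✓ CMP  NZCV=0011
5: ✓ MOVNE  r3←0x3b
6: · ADDLS

VAL = 0x3b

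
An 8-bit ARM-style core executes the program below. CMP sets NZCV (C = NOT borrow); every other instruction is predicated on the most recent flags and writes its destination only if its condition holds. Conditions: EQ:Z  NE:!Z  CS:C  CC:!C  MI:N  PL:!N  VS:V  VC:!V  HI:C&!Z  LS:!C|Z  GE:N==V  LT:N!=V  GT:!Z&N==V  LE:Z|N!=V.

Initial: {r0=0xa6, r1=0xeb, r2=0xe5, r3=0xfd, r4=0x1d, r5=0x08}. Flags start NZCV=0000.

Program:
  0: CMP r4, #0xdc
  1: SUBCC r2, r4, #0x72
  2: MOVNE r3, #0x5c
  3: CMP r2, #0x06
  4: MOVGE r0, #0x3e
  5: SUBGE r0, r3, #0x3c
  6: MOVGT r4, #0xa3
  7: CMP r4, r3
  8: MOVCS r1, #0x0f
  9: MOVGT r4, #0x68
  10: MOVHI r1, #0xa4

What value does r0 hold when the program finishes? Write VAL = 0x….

0: ✓ CMP  NZCV=0000
1: ✓ SUBCC  r2←0xab
2: ✓ MOVNE  r3←0x5c
3: ✓ CMP  NZCV=1010
4: · MOVGE
5: · SUBGE
6: · MOVGT
7: ✓ CMP  NZCV=1000
8: · MOVCS
9: · MOVGT
10: · MOVHI

VAL = 0xa6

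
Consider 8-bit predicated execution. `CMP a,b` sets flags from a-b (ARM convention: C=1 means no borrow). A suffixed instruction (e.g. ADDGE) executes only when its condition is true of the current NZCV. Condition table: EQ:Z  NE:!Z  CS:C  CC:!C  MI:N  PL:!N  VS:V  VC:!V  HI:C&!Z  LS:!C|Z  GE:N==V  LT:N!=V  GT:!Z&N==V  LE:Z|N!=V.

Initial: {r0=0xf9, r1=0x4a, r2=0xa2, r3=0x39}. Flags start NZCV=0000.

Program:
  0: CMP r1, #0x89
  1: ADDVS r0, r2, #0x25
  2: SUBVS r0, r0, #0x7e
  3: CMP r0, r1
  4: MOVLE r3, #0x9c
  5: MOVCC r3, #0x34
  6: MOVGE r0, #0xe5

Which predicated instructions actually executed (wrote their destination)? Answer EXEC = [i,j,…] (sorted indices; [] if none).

EXEC = [1,2,4,5]

[0] flags=1001 → (cmp)
[1] flags=1001 VS?T → r0=0xc7
[2] flags=1001 VS?T → r0=0x49
[3] flags=1000 → (cmp)
[4] flags=1000 LE?T → r3=0x9c
[5] flags=1000 CC?T → r3=0x34
[6] flags=1000 GE?F → skip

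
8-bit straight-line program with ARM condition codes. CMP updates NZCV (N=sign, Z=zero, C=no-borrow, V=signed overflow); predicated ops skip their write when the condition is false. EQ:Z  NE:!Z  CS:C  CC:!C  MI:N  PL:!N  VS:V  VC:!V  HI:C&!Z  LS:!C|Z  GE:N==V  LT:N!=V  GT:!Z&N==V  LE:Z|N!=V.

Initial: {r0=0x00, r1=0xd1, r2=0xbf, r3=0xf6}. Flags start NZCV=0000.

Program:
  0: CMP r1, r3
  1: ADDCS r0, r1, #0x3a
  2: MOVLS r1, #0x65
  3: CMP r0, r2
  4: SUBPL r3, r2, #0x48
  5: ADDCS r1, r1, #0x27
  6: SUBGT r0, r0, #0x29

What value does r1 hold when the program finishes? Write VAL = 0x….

VAL = 0x65

[0] flags=1000 → (cmp)
[1] flags=1000 CS?F → skip
[2] flags=1000 LS?T → r1=0x65
[3] flags=0000 → (cmp)
[4] flags=0000 PL?T → r3=0x77
[5] flags=0000 CS?F → skip
[6] flags=0000 GT?T → r0=0xd7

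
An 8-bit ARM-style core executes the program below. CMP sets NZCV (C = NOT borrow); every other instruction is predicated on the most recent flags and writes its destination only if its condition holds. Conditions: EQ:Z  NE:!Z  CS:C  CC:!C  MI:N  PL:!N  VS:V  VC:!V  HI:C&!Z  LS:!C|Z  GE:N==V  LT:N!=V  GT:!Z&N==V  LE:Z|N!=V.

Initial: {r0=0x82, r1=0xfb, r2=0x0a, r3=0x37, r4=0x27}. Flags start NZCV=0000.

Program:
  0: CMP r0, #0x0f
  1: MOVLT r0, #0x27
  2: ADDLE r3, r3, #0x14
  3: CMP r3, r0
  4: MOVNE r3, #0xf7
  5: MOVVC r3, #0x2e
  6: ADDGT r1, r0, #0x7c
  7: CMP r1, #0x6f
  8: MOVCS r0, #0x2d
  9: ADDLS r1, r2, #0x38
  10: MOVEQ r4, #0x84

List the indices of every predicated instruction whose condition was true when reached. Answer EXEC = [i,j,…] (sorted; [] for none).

EXEC = [1,2,4,5,6,8]

0: ✓ CMP  NZCV=0011
1: ✓ MOVLT  r0←0x27
2: ✓ ADDLE  r3←0x4b
3: ✓ CMP  NZCV=0010
4: ✓ MOVNE  r3←0xf7
5: ✓ MOVVC  r3←0x2e
6: ✓ ADDGT  r1←0xa3
7: ✓ CMP  NZCV=0011
8: ✓ MOVCS  r0←0x2d
9: · ADDLS
10: · MOVEQ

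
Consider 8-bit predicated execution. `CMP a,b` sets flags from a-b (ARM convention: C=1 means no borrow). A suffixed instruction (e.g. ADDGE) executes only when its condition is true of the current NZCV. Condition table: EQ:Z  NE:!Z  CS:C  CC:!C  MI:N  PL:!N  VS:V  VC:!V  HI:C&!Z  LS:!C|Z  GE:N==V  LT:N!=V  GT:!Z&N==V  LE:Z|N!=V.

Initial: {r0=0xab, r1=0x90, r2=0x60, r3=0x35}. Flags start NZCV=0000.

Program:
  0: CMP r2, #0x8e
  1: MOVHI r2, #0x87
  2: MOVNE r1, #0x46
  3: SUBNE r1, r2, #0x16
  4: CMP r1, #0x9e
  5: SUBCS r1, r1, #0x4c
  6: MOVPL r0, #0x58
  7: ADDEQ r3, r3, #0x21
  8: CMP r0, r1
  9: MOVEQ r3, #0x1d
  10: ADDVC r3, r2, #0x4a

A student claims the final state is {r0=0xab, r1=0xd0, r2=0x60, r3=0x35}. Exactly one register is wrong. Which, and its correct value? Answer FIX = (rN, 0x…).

0: ✓ CMP  NZCV=1001
1: · MOVHI
2: ✓ MOVNE  r1←0x46
3: ✓ SUBNE  r1←0x4a
4: ✓ CMP  NZCV=1001
5: · SUBCS
6: · MOVPL
7: · ADDEQ
8: ✓ CMP  NZCV=0011
9: · MOVEQ
10: · ADDVC

FIX = (r1, 0x4a)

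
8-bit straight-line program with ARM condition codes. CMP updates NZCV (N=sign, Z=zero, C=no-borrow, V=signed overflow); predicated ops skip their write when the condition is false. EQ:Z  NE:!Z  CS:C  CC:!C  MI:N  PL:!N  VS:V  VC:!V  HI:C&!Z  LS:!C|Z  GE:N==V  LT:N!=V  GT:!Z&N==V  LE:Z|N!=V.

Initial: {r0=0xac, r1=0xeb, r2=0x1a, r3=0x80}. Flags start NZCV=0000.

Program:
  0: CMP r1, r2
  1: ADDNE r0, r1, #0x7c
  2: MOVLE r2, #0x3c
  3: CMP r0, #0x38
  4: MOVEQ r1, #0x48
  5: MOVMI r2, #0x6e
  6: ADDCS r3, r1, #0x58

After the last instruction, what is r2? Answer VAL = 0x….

VAL = 0x3c

[0] flags=1010 → (cmp)
[1] flags=1010 NE?T → r0=0x67
[2] flags=1010 LE?T → r2=0x3c
[3] flags=0010 → (cmp)
[4] flags=0010 EQ?F → skip
[5] flags=0010 MI?F → skip
[6] flags=0010 CS?T → r3=0x43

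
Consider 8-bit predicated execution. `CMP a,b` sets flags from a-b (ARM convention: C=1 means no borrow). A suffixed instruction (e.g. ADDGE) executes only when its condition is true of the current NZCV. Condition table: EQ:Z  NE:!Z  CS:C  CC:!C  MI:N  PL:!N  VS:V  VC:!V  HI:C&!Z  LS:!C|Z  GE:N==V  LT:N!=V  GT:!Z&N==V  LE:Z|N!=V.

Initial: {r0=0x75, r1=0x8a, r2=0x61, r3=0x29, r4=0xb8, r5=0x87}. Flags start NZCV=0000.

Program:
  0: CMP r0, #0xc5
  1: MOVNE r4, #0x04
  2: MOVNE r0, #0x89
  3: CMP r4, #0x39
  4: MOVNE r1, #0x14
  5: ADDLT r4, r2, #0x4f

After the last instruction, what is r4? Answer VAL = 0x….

0: ✓ CMP  NZCV=1001
1: ✓ MOVNE  r4←0x04
2: ✓ MOVNE  r0←0x89
3: ✓ CMP  NZCV=1000
4: ✓ MOVNE  r1←0x14
5: ✓ ADDLT  r4←0xb0

VAL = 0xb0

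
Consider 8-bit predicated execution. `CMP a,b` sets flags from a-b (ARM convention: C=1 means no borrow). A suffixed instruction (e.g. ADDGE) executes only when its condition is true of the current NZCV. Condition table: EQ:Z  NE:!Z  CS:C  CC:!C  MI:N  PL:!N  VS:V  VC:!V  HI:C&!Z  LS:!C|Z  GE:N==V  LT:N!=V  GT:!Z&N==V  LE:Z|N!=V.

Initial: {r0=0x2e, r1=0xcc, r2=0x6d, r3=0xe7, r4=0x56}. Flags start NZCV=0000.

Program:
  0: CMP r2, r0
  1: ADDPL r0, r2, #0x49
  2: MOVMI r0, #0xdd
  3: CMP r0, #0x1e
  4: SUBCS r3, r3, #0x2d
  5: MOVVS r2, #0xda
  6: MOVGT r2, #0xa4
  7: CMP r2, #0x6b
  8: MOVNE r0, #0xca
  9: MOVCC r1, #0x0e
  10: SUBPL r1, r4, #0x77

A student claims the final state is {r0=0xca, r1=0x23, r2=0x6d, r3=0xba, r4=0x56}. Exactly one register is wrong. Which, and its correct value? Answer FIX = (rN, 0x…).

0: ✓ CMP  NZCV=0010
1: ✓ ADDPL  r0←0xb6
2: · MOVMI
3: ✓ CMP  NZCV=1010
4: ✓ SUBCS  r3←0xba
5: · MOVVS
6: · MOVGT
7: ✓ CMP  NZCV=0010
8: ✓ MOVNE  r0←0xca
9: · MOVCC
10: ✓ SUBPL  r1←0xdf

FIX = (r1, 0xdf)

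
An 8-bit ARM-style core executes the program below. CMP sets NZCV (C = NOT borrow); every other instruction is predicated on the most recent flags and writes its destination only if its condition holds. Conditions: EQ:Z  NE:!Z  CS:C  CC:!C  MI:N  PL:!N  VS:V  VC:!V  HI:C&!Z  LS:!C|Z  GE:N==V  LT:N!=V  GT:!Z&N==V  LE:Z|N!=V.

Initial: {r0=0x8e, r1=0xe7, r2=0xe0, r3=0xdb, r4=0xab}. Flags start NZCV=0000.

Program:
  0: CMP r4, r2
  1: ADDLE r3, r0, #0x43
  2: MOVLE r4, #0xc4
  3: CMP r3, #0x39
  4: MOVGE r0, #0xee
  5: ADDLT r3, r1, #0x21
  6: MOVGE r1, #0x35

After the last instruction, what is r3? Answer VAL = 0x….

VAL = 0x08

0: ✓ CMP  NZCV=1000
1: ✓ ADDLE  r3←0xd1
2: ✓ MOVLE  r4←0xc4
3: ✓ CMP  NZCV=1010
4: · MOVGE
5: ✓ ADDLT  r3←0x08
6: · MOVGE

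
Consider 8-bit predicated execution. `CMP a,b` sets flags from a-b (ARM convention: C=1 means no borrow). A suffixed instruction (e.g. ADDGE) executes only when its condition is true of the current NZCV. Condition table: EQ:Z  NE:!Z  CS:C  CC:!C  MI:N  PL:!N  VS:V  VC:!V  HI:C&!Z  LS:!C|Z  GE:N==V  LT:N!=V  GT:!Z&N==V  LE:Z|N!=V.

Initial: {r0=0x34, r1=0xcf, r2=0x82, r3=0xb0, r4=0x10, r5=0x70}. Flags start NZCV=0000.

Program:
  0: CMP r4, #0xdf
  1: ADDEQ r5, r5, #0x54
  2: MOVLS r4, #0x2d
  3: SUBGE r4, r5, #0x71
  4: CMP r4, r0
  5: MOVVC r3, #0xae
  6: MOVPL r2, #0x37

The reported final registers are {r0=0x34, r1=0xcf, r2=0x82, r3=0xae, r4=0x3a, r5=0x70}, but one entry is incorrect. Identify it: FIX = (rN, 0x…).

FIX = (r4, 0xff)

0: ✓ CMP  NZCV=0000
1: · ADDEQ
2: ✓ MOVLS  r4←0x2d
3: ✓ SUBGE  r4←0xff
4: ✓ CMP  NZCV=1010
5: ✓ MOVVC  r3←0xae
6: · MOVPL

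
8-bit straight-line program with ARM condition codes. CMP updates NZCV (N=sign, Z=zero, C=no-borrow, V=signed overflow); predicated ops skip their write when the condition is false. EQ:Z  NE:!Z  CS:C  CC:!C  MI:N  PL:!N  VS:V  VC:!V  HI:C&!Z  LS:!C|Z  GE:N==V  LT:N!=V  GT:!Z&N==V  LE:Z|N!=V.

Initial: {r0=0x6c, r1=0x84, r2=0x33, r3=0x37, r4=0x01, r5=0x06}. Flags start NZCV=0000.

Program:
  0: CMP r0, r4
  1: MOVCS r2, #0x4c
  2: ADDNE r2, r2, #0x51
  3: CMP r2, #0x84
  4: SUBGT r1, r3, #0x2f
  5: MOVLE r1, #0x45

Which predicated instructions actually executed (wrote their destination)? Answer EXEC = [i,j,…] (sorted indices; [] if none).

EXEC = [1,2,4]

[0] flags=0010 → (cmp)
[1] flags=0010 CS?T → r2=0x4c
[2] flags=0010 NE?T → r2=0x9d
[3] flags=0010 → (cmp)
[4] flags=0010 GT?T → r1=0x08
[5] flags=0010 LE?F → skip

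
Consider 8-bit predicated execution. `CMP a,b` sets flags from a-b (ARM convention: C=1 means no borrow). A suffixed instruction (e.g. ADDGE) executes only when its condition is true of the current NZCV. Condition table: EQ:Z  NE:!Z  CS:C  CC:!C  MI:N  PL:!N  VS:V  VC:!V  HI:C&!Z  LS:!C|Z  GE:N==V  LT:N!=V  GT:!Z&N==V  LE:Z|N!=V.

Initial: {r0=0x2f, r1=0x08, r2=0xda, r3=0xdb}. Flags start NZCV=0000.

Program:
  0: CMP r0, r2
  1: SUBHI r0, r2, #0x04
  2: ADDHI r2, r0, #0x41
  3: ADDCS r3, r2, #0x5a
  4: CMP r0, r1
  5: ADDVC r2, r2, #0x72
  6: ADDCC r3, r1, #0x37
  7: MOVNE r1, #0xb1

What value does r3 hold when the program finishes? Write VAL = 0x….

[0] flags=0000 → (cmp)
[1] flags=0000 HI?F → skip
[2] flags=0000 HI?F → skip
[3] flags=0000 CS?F → skip
[4] flags=0010 → (cmp)
[5] flags=0010 VC?T → r2=0x4c
[6] flags=0010 CC?F → skip
[7] flags=0010 NE?T → r1=0xb1

VAL = 0xdb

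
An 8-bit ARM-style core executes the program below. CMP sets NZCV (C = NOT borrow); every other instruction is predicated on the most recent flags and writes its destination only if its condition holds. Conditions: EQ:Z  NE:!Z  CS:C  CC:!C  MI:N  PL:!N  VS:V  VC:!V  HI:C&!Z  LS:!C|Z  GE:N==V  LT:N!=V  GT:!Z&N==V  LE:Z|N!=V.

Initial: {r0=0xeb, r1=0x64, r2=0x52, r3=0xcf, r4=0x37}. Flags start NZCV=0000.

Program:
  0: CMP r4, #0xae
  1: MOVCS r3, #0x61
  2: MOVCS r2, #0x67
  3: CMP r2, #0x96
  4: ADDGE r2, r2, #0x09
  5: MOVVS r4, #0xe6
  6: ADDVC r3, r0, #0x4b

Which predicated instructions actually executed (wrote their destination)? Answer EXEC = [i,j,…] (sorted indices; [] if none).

EXEC = [4,5]

0: ✓ CMP  NZCV=1001
1: · MOVCS
2: · MOVCS
3: ✓ CMP  NZCV=1001
4: ✓ ADDGE  r2←0x5b
5: ✓ MOVVS  r4←0xe6
6: · ADDVC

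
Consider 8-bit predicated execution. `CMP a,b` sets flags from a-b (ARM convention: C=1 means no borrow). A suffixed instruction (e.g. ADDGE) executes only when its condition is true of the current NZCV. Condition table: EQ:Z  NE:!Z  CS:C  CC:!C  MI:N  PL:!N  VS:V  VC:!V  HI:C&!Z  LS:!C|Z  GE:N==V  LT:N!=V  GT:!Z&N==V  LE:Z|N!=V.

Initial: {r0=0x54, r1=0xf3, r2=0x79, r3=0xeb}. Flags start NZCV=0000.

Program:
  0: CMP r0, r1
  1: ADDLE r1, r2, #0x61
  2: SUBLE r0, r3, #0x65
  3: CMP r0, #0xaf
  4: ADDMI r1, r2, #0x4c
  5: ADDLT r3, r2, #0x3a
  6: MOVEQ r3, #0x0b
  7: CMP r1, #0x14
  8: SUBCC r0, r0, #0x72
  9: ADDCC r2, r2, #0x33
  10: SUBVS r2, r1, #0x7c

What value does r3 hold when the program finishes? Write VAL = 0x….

VAL = 0xeb

[0] flags=0000 → (cmp)
[1] flags=0000 LE?F → skip
[2] flags=0000 LE?F → skip
[3] flags=1001 → (cmp)
[4] flags=1001 MI?T → r1=0xc5
[5] flags=1001 LT?F → skip
[6] flags=1001 EQ?F → skip
[7] flags=1010 → (cmp)
[8] flags=1010 CC?F → skip
[9] flags=1010 CC?F → skip
[10] flags=1010 VS?F → skip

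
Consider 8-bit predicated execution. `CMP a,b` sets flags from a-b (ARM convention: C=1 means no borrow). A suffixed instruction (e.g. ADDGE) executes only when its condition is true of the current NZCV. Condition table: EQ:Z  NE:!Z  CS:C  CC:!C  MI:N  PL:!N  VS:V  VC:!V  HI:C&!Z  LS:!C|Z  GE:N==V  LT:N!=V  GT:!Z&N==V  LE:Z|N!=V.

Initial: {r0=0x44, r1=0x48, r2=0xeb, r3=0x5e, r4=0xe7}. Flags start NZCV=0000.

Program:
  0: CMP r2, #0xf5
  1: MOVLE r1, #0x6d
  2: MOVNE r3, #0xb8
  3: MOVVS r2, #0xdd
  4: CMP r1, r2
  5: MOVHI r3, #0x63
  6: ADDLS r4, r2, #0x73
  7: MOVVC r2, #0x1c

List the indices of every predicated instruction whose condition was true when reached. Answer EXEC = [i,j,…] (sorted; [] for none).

EXEC = [1,2,6]

0: ✓ CMP  NZCV=1000
1: ✓ MOVLE  r1←0x6d
2: ✓ MOVNE  r3←0xb8
3: · MOVVS
4: ✓ CMP  NZCV=1001
5: · MOVHI
6: ✓ ADDLS  r4←0x5e
7: · MOVVC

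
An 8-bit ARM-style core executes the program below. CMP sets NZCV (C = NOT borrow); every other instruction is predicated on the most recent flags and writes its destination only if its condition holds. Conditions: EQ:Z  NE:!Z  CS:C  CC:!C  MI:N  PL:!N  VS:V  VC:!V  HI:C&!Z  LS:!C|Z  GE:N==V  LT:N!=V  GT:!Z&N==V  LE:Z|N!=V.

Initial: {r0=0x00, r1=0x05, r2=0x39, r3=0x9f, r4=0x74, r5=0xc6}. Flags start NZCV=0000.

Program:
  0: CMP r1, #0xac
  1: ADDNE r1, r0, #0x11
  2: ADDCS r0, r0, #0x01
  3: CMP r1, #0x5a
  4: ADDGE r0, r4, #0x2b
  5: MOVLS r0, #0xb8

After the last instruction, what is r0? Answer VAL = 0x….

[0] flags=0000 → (cmp)
[1] flags=0000 NE?T → r1=0x11
[2] flags=0000 CS?F → skip
[3] flags=1000 → (cmp)
[4] flags=1000 GE?F → skip
[5] flags=1000 LS?T → r0=0xb8

VAL = 0xb8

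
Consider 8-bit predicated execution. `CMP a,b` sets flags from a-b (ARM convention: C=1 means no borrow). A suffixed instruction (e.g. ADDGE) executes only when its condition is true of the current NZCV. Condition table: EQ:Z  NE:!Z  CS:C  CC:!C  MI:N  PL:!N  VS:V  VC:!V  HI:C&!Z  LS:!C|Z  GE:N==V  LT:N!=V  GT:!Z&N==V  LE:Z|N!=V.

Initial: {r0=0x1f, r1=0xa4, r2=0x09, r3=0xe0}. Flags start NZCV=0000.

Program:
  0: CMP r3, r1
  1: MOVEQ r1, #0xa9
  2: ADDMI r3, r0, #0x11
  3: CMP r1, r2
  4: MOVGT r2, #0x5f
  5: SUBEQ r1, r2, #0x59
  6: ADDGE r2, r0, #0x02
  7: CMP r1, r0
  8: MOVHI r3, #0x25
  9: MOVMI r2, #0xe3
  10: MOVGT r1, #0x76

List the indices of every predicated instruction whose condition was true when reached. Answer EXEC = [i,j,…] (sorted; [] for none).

EXEC = [8,9]

0: ✓ CMP  NZCV=0010
1: · MOVEQ
2: · ADDMI
3: ✓ CMP  NZCV=1010
4: · MOVGT
5: · SUBEQ
6: · ADDGE
7: ✓ CMP  NZCV=1010
8: ✓ MOVHI  r3←0x25
9: ✓ MOVMI  r2←0xe3
10: · MOVGT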